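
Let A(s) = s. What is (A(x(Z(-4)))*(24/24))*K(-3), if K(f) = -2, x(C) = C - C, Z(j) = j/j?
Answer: 0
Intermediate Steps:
Z(j) = 1
x(C) = 0
(A(x(Z(-4)))*(24/24))*K(-3) = (0*(24/24))*(-2) = (0*(24*(1/24)))*(-2) = (0*1)*(-2) = 0*(-2) = 0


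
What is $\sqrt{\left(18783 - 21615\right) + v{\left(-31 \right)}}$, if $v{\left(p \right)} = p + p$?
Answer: $i \sqrt{2894} \approx 53.796 i$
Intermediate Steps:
$v{\left(p \right)} = 2 p$
$\sqrt{\left(18783 - 21615\right) + v{\left(-31 \right)}} = \sqrt{\left(18783 - 21615\right) + 2 \left(-31\right)} = \sqrt{-2832 - 62} = \sqrt{-2894} = i \sqrt{2894}$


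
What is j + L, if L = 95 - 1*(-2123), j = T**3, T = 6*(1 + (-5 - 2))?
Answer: -44438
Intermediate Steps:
T = -36 (T = 6*(1 - 7) = 6*(-6) = -36)
j = -46656 (j = (-36)**3 = -46656)
L = 2218 (L = 95 + 2123 = 2218)
j + L = -46656 + 2218 = -44438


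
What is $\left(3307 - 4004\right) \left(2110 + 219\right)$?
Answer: $-1623313$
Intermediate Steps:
$\left(3307 - 4004\right) \left(2110 + 219\right) = \left(-697\right) 2329 = -1623313$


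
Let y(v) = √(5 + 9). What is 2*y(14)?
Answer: 2*√14 ≈ 7.4833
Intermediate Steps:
y(v) = √14
2*y(14) = 2*√14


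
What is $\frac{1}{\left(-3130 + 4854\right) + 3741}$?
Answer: $\frac{1}{5465} \approx 0.00018298$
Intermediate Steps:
$\frac{1}{\left(-3130 + 4854\right) + 3741} = \frac{1}{1724 + 3741} = \frac{1}{5465}$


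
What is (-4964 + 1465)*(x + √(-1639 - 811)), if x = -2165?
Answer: 7575335 - 122465*I*√2 ≈ 7.5753e+6 - 1.7319e+5*I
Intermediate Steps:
(-4964 + 1465)*(x + √(-1639 - 811)) = (-4964 + 1465)*(-2165 + √(-1639 - 811)) = -3499*(-2165 + √(-2450)) = -3499*(-2165 + 35*I*√2) = 7575335 - 122465*I*√2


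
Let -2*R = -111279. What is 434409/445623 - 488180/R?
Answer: -206927701/26532093 ≈ -7.7991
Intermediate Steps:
R = 111279/2 (R = -1/2*(-111279) = 111279/2 ≈ 55640.)
434409/445623 - 488180/R = 434409/445623 - 488180/111279/2 = 434409*(1/445623) - 488180*2/111279 = 1627/1669 - 139480/15897 = -206927701/26532093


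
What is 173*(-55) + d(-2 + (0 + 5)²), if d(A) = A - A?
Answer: -9515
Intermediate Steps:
d(A) = 0
173*(-55) + d(-2 + (0 + 5)²) = 173*(-55) + 0 = -9515 + 0 = -9515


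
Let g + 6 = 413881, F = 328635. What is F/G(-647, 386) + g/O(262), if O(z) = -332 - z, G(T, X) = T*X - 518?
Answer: -314459293/450468 ≈ -698.07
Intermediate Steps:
G(T, X) = -518 + T*X
g = 413875 (g = -6 + 413881 = 413875)
F/G(-647, 386) + g/O(262) = 328635/(-518 - 647*386) + 413875/(-332 - 1*262) = 328635/(-518 - 249742) + 413875/(-332 - 262) = 328635/(-250260) + 413875/(-594) = 328635*(-1/250260) + 413875*(-1/594) = -21909/16684 - 37625/54 = -314459293/450468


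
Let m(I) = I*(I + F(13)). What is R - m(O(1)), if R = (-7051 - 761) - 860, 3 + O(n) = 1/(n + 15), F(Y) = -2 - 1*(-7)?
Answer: -2218481/256 ≈ -8665.9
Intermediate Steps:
F(Y) = 5 (F(Y) = -2 + 7 = 5)
O(n) = -3 + 1/(15 + n) (O(n) = -3 + 1/(n + 15) = -3 + 1/(15 + n))
m(I) = I*(5 + I) (m(I) = I*(I + 5) = I*(5 + I))
R = -8672 (R = -7812 - 860 = -8672)
R - m(O(1)) = -8672 - (-44 - 3*1)/(15 + 1)*(5 + (-44 - 3*1)/(15 + 1)) = -8672 - (-44 - 3)/16*(5 + (-44 - 3)/16) = -8672 - (1/16)*(-47)*(5 + (1/16)*(-47)) = -8672 - (-47)*(5 - 47/16)/16 = -8672 - (-47)*33/(16*16) = -8672 - 1*(-1551/256) = -8672 + 1551/256 = -2218481/256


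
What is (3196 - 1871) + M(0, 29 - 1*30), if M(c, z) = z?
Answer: 1324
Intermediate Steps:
(3196 - 1871) + M(0, 29 - 1*30) = (3196 - 1871) + (29 - 1*30) = 1325 + (29 - 30) = 1325 - 1 = 1324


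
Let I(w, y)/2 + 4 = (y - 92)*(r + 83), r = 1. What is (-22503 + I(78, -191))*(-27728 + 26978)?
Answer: 52541250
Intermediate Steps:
I(w, y) = -15464 + 168*y (I(w, y) = -8 + 2*((y - 92)*(1 + 83)) = -8 + 2*((-92 + y)*84) = -8 + 2*(-7728 + 84*y) = -8 + (-15456 + 168*y) = -15464 + 168*y)
(-22503 + I(78, -191))*(-27728 + 26978) = (-22503 + (-15464 + 168*(-191)))*(-27728 + 26978) = (-22503 + (-15464 - 32088))*(-750) = (-22503 - 47552)*(-750) = -70055*(-750) = 52541250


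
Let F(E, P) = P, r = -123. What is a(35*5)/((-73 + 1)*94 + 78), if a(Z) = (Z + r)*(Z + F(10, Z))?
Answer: -1820/669 ≈ -2.7205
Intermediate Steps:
a(Z) = 2*Z*(-123 + Z) (a(Z) = (Z - 123)*(Z + Z) = (-123 + Z)*(2*Z) = 2*Z*(-123 + Z))
a(35*5)/((-73 + 1)*94 + 78) = (2*(35*5)*(-123 + 35*5))/((-73 + 1)*94 + 78) = (2*175*(-123 + 175))/(-72*94 + 78) = (2*175*52)/(-6768 + 78) = 18200/(-6690) = 18200*(-1/6690) = -1820/669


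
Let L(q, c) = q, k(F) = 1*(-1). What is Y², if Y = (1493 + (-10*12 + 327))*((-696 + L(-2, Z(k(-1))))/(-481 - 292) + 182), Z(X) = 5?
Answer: 57769468467840000/597529 ≈ 9.6681e+10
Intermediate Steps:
k(F) = -1
Y = 240352800/773 (Y = (1493 + (-10*12 + 327))*((-696 - 2)/(-481 - 292) + 182) = (1493 + (-120 + 327))*(-698/(-773) + 182) = (1493 + 207)*(-698*(-1/773) + 182) = 1700*(698/773 + 182) = 1700*(141384/773) = 240352800/773 ≈ 3.1094e+5)
Y² = (240352800/773)² = 57769468467840000/597529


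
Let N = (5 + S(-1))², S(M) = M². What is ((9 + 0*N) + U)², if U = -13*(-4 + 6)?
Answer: 289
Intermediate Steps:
N = 36 (N = (5 + (-1)²)² = (5 + 1)² = 6² = 36)
U = -26 (U = -13*2 = -26)
((9 + 0*N) + U)² = ((9 + 0*36) - 26)² = ((9 + 0) - 26)² = (9 - 26)² = (-17)² = 289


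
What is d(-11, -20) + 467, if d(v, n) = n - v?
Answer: 458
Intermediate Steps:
d(-11, -20) + 467 = (-20 - 1*(-11)) + 467 = (-20 + 11) + 467 = -9 + 467 = 458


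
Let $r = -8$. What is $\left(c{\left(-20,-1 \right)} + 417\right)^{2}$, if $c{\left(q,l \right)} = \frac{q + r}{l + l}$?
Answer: $185761$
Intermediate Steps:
$c{\left(q,l \right)} = \frac{-8 + q}{2 l}$ ($c{\left(q,l \right)} = \frac{q - 8}{l + l} = \frac{-8 + q}{2 l}$)
$\left(c{\left(-20,-1 \right)} + 417\right)^{2} = \left(\frac{-8 - 20}{2 \left(-1\right)} + 417\right)^{2} = \left(\frac{1}{2} \left(-1\right) \left(-28\right) + 417\right)^{2} = \left(14 + 417\right)^{2} = 431^{2} = 185761$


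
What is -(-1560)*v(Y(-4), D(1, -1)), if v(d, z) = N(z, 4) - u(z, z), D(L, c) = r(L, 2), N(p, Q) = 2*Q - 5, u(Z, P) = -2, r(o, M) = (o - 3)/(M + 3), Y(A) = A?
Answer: 7800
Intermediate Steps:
r(o, M) = (-3 + o)/(3 + M)
N(p, Q) = -5 + 2*Q
D(L, c) = -3/5 + L/5 (D(L, c) = (-3 + L)/(3 + 2) = (-3 + L)/5 = -3/5 + L/5)
v(d, z) = 5 (v(d, z) = (-5 + 2*4) - 1*(-2) = (-5 + 8) + 2 = 3 + 2 = 5)
-(-1560)*v(Y(-4), D(1, -1)) = -(-1560)*5 = -13*(-600) = 7800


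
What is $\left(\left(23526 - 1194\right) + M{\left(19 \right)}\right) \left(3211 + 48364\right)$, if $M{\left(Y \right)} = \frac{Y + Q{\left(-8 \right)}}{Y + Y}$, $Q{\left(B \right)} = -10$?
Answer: $\frac{43767834375}{38} \approx 1.1518 \cdot 10^{9}$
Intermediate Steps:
$M{\left(Y \right)} = \frac{-10 + Y}{2 Y}$ ($M{\left(Y \right)} = \frac{Y - 10}{Y + Y} = \frac{-10 + Y}{2 Y}$)
$\left(\left(23526 - 1194\right) + M{\left(19 \right)}\right) \left(3211 + 48364\right) = \left(\left(23526 - 1194\right) + \frac{-10 + 19}{2 \cdot 19}\right) \left(3211 + 48364\right) = \left(22332 + \frac{1}{2} \cdot \frac{1}{19} \cdot 9\right) 51575 = \left(22332 + \frac{9}{38}\right) 51575 = \frac{848625}{38} \cdot 51575 = \frac{43767834375}{38}$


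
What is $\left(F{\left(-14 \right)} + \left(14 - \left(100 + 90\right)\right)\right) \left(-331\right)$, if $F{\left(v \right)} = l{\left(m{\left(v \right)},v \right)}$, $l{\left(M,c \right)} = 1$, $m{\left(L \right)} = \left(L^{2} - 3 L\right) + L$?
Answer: $57925$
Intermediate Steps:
$m{\left(L \right)} = L^{2} - 2 L$
$F{\left(v \right)} = 1$
$\left(F{\left(-14 \right)} + \left(14 - \left(100 + 90\right)\right)\right) \left(-331\right) = \left(1 + \left(14 - \left(100 + 90\right)\right)\right) \left(-331\right) = \left(1 + \left(14 - 190\right)\right) \left(-331\right) = \left(1 - 176\right) \left(-331\right) = \left(-175\right) \left(-331\right) = 57925$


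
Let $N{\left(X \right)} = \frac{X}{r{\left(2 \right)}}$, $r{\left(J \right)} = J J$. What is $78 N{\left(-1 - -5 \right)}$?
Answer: $78$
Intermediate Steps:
$r{\left(J \right)} = J^{2}$
$N{\left(X \right)} = \frac{X}{4}$ ($N{\left(X \right)} = \frac{X}{2^{2}} = \frac{X}{4}$)
$78 N{\left(-1 - -5 \right)} = 78 \frac{-1 - -5}{4} = 78 \frac{-1 + 5}{4} = 78 \cdot \frac{1}{4} \cdot 4 = 78 \cdot 1 = 78$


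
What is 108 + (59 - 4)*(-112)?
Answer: -6052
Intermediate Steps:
108 + (59 - 4)*(-112) = 108 + 55*(-112) = 108 - 6160 = -6052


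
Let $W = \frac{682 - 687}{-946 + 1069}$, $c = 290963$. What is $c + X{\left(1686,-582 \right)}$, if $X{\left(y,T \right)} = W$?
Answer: $\frac{35788444}{123} \approx 2.9096 \cdot 10^{5}$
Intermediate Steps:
$W = - \frac{5}{123} \approx -0.04065$
$X{\left(y,T \right)} = - \frac{5}{123}$
$c + X{\left(1686,-582 \right)} = 290963 - \frac{5}{123} = \frac{35788444}{123}$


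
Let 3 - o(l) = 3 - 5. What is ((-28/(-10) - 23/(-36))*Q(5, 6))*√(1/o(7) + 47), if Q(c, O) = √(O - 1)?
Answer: 619*√59/90 ≈ 52.829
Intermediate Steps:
Q(c, O) = √(-1 + O)
o(l) = 5 (o(l) = 3 - (3 - 5) = 3 - 1*(-2) = 3 + 2 = 5)
((-28/(-10) - 23/(-36))*Q(5, 6))*√(1/o(7) + 47) = ((-28/(-10) - 23/(-36))*√(-1 + 6))*√(1/5 + 47) = ((-28*(-⅒) - 23*(-1/36))*√5)*√(⅕ + 47) = ((14/5 + 23/36)*√5)*√(236/5) = (619*√5/180)*(2*√295/5) = 619*√59/90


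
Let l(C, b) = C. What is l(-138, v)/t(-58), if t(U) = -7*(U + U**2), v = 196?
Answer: 23/3857 ≈ 0.0059632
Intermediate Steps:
t(U) = -7*U - 7*U**2
l(-138, v)/t(-58) = -138*1/(406*(1 - 58)) = -138/((-7*(-58)*(-57))) = -138/(-23142) = -138*(-1/23142) = 23/3857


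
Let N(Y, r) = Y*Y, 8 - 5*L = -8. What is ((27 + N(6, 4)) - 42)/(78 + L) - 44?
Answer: -2537/58 ≈ -43.741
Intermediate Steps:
L = 16/5 (L = 8/5 - ⅕*(-8) = 8/5 + 8/5 = 16/5 ≈ 3.2000)
N(Y, r) = Y²
((27 + N(6, 4)) - 42)/(78 + L) - 44 = ((27 + 6²) - 42)/(78 + 16/5) - 44 = ((27 + 36) - 42)/(406/5) - 44 = (63 - 42)*(5/406) - 44 = 21*(5/406) - 44 = 15/58 - 44 = -2537/58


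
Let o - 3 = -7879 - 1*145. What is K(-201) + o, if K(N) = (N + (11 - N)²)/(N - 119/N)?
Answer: -332095265/40282 ≈ -8244.3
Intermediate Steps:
o = -8021 (o = 3 + (-7879 - 1*145) = 3 + (-7879 - 145) = 3 - 8024 = -8021)
K(N) = (N + (11 - N)²)/(N - 119/N)
K(-201) + o = -201*(-201 + (-11 - 201)²)/(-119 + (-201)²) - 8021 = -201*(-201 + (-212)²)/(-119 + 40401) - 8021 = -201*(-201 + 44944)/40282 - 8021 = -201*1/40282*44743 - 8021 = -8993343/40282 - 8021 = -332095265/40282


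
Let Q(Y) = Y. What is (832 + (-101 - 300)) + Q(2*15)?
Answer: 461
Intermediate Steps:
(832 + (-101 - 300)) + Q(2*15) = (832 + (-101 - 300)) + 2*15 = (832 - 401) + 30 = 431 + 30 = 461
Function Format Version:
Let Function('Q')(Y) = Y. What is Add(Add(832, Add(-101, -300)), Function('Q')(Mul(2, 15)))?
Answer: 461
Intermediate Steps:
Add(Add(832, Add(-101, -300)), Function('Q')(Mul(2, 15))) = Add(Add(832, Add(-101, -300)), Mul(2, 15)) = Add(Add(832, -401), 30) = Add(431, 30) = 461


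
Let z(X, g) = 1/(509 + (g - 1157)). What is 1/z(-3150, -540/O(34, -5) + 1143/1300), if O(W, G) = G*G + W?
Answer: -50336163/76700 ≈ -656.27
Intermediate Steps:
O(W, G) = W + G² (O(W, G) = G² + W = W + G²)
z(X, g) = 1/(-648 + g) (z(X, g) = 1/(509 + (-1157 + g)) = 1/(-648 + g))
1/z(-3150, -540/O(34, -5) + 1143/1300) = 1/(1/(-648 + (-540/(34 + (-5)²) + 1143/1300))) = 1/(1/(-648 + (-540/(34 + 25) + 1143*(1/1300)))) = 1/(1/(-648 + (-540/59 + 1143/1300))) = 1/(1/(-648 - 634563/76700)) = 1/(1/(-50336163/76700)) = 1/(-76700/50336163) = -50336163/76700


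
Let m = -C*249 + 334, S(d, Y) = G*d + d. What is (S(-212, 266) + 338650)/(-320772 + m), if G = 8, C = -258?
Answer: -168371/128098 ≈ -1.3144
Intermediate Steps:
S(d, Y) = 9*d (S(d, Y) = 8*d + d = 9*d)
m = 64576 (m = -1*(-258)*249 + 334 = 258*249 + 334 = 64242 + 334 = 64576)
(S(-212, 266) + 338650)/(-320772 + m) = (9*(-212) + 338650)/(-320772 + 64576) = (-1908 + 338650)/(-256196) = 336742*(-1/256196) = -168371/128098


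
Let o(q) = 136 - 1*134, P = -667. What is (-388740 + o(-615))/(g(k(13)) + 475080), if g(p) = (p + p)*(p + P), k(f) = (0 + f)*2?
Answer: -194369/220874 ≈ -0.88000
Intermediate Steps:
k(f) = 2*f (k(f) = f*2 = 2*f)
o(q) = 2 (o(q) = 136 - 134 = 2)
g(p) = 2*p*(-667 + p) (g(p) = (p + p)*(p - 667) = (2*p)*(-667 + p) = 2*p*(-667 + p))
(-388740 + o(-615))/(g(k(13)) + 475080) = (-388740 + 2)/(2*(2*13)*(-667 + 2*13) + 475080) = -388738/(2*26*(-667 + 26) + 475080) = -388738/(2*26*(-641) + 475080) = -388738/(-33332 + 475080) = -388738/441748 = -388738*1/441748 = -194369/220874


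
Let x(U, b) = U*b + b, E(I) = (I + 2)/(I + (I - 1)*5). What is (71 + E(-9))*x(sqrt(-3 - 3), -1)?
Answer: -4196/59 - 4196*I*sqrt(6)/59 ≈ -71.119 - 174.2*I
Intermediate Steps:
E(I) = (2 + I)/(-5 + 6*I) (E(I) = (2 + I)/(I + (-1 + I)*5) = (2 + I)/(I + (-5 + 5*I)) = (2 + I)/(-5 + 6*I))
x(U, b) = b + U*b
(71 + E(-9))*x(sqrt(-3 - 3), -1) = (71 + (2 - 9)/(-5 + 6*(-9)))*(-(1 + sqrt(-3 - 3))) = (71 - 7/(-5 - 54))*(-(1 + sqrt(-6))) = (71 - 7/(-59))*(-(1 + I*sqrt(6))) = (71 - 1/59*(-7))*(-1 - I*sqrt(6)) = (71 + 7/59)*(-1 - I*sqrt(6)) = 4196*(-1 - I*sqrt(6))/59 = -4196/59 - 4196*I*sqrt(6)/59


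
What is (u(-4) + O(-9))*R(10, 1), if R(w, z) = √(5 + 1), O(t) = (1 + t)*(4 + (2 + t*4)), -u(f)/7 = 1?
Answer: 233*√6 ≈ 570.73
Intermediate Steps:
u(f) = -7 (u(f) = -7*1 = -7)
O(t) = (1 + t)*(6 + 4*t) (O(t) = (1 + t)*(4 + (2 + 4*t)) = (1 + t)*(6 + 4*t))
R(w, z) = √6
(u(-4) + O(-9))*R(10, 1) = (-7 + (6 + 4*(-9)² + 10*(-9)))*√6 = (-7 + (6 + 4*81 - 90))*√6 = (-7 + (6 + 324 - 90))*√6 = (-7 + 240)*√6 = 233*√6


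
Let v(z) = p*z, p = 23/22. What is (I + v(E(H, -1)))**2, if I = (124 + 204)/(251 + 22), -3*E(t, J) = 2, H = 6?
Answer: 255025/1002001 ≈ 0.25452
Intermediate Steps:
E(t, J) = -2/3 (E(t, J) = -1/3*2 = -2/3)
I = 328/273 ≈ 1.2015
p = 23/22 (p = 23*(1/22) = 23/22 ≈ 1.0455)
v(z) = 23*z/22
(I + v(E(H, -1)))**2 = (328/273 + (23/22)*(-2/3))**2 = (328/273 - 23/33)**2 = (505/1001)**2 = 255025/1002001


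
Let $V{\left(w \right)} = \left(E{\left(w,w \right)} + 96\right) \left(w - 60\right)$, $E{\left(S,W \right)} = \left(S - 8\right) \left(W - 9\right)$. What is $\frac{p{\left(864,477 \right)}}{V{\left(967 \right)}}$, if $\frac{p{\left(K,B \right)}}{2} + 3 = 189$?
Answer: $\frac{186}{416683963} \approx 4.4638 \cdot 10^{-7}$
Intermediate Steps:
$E{\left(S,W \right)} = \left(-9 + W\right) \left(-8 + S\right)$ ($E{\left(S,W \right)} = \left(-8 + S\right) \left(-9 + W\right) = \left(-9 + W\right) \left(-8 + S\right)$)
$p{\left(K,B \right)} = 372$ ($p{\left(K,B \right)} = -6 + 2 \cdot 189 = -6 + 378 = 372$)
$V{\left(w \right)} = \left(-60 + w\right) \left(168 + w^{2} - 17 w\right)$ ($V{\left(w \right)} = \left(\left(72 - 9 w - 8 w + w w\right) + 96\right) \left(w - 60\right) = \left(\left(72 - 9 w - 8 w + w^{2}\right) + 96\right) \left(-60 + w\right) = \left(\left(72 + w^{2} - 17 w\right) + 96\right) \left(-60 + w\right) = \left(168 + w^{2} - 17 w\right) \left(-60 + w\right) = \left(-60 + w\right) \left(168 + w^{2} - 17 w\right)$)
$\frac{p{\left(864,477 \right)}}{V{\left(967 \right)}} = \frac{372}{-10080 + 967^{3} - 77 \cdot 967^{2} + 1188 \cdot 967} = \frac{372}{-10080 + 904231063 - 72001853 + 1148796} = \frac{372}{833367926} = 372 \cdot \frac{1}{833367926} = \frac{186}{416683963}$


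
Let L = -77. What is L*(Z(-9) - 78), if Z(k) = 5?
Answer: 5621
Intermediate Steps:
L*(Z(-9) - 78) = -77*(5 - 78) = -77*(-73) = 5621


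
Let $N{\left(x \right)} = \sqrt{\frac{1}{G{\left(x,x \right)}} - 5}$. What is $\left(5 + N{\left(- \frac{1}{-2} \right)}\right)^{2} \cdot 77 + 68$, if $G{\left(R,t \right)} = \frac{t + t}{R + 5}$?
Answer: $\frac{4063}{2} + 385 \sqrt{2} \approx 2576.0$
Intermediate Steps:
$G{\left(R,t \right)} = \frac{2 t}{5 + R}$
$N{\left(x \right)} = \sqrt{-5 + \frac{5 + x}{2 x}}$ ($N{\left(x \right)} = \sqrt{\frac{1}{2 x \frac{1}{5 + x}} - 5} = \sqrt{\frac{5 + x}{2 x} - 5} = \sqrt{-5 + \frac{5 + x}{2 x}}$)
$\left(5 + N{\left(- \frac{1}{-2} \right)}\right)^{2} \cdot 77 + 68 = \left(5 + \frac{\sqrt{-18 + \frac{10}{\left(-1\right) \frac{1}{-2}}}}{2}\right)^{2} \cdot 77 + 68 = \left(5 + \frac{\sqrt{-18 + \frac{10}{\left(-1\right) \left(- \frac{1}{2}\right)}}}{2}\right)^{2} \cdot 77 + 68 = \left(5 + \frac{\sqrt{-18 + 10 \frac{1}{\frac{1}{2}}}}{2}\right)^{2} \cdot 77 + 68 = \left(5 + \frac{\sqrt{-18 + 10 \cdot 2}}{2}\right)^{2} \cdot 77 + 68 = \left(5 + \frac{\sqrt{-18 + 20}}{2}\right)^{2} \cdot 77 + 68 = \left(5 + \frac{\sqrt{2}}{2}\right)^{2} \cdot 77 + 68 = 77 \left(5 + \frac{\sqrt{2}}{2}\right)^{2} + 68 = 68 + 77 \left(5 + \frac{\sqrt{2}}{2}\right)^{2}$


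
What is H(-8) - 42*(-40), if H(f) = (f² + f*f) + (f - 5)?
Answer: 1795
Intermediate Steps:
H(f) = -5 + f + 2*f² (H(f) = (f² + f²) + (-5 + f) = 2*f² + (-5 + f) = -5 + f + 2*f²)
H(-8) - 42*(-40) = (-5 - 8 + 2*(-8)²) - 42*(-40) = (-5 - 8 + 2*64) + 1680 = (-5 - 8 + 128) + 1680 = 115 + 1680 = 1795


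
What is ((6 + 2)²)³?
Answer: 262144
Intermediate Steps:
((6 + 2)²)³ = (8²)³ = 64³ = 262144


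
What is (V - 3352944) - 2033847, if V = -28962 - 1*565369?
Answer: -5981122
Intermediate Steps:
V = -594331 (V = -28962 - 565369 = -594331)
(V - 3352944) - 2033847 = (-594331 - 3352944) - 2033847 = -3947275 - 2033847 = -5981122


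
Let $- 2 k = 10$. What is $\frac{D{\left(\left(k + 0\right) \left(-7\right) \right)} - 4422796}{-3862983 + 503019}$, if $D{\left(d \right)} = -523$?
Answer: $\frac{4423319}{3359964} \approx 1.3165$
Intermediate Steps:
$k = -5$ ($k = \left(- \frac{1}{2}\right) 10 = -5$)
$\frac{D{\left(\left(k + 0\right) \left(-7\right) \right)} - 4422796}{-3862983 + 503019} = \frac{-523 - 4422796}{-3862983 + 503019} = - \frac{4423319}{-3359964} = \left(-4423319\right) \left(- \frac{1}{3359964}\right) = \frac{4423319}{3359964}$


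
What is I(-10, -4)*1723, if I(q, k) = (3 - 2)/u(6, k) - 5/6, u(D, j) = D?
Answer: -3446/3 ≈ -1148.7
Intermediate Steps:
I(q, k) = -⅔ (I(q, k) = (3 - 2)/6 - 5/6 = 1*(⅙) - 5*⅙ = ⅙ - ⅚ = -⅔)
I(-10, -4)*1723 = -⅔*1723 = -3446/3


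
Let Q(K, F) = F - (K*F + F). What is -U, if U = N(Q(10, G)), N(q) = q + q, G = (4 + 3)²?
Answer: 980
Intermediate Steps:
G = 49 (G = 7² = 49)
Q(K, F) = -F*K (Q(K, F) = F - (F*K + F) = F - (F + F*K) = F + (-F - F*K) = -F*K)
N(q) = 2*q
U = -980 (U = 2*(-1*49*10) = 2*(-490) = -980)
-U = -1*(-980) = 980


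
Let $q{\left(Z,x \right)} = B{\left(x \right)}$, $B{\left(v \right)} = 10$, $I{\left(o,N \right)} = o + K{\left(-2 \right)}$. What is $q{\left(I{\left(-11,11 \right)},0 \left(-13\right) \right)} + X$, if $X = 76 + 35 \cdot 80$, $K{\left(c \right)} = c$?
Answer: $2886$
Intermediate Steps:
$I{\left(o,N \right)} = -2 + o$ ($I{\left(o,N \right)} = o - 2 = -2 + o$)
$q{\left(Z,x \right)} = 10$
$X = 2876$ ($X = 76 + 2800 = 2876$)
$q{\left(I{\left(-11,11 \right)},0 \left(-13\right) \right)} + X = 10 + 2876 = 2886$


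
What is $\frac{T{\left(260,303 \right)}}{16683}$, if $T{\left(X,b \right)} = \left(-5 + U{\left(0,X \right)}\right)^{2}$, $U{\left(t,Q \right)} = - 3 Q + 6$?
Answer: $\frac{606841}{16683} \approx 36.375$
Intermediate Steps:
$U{\left(t,Q \right)} = 6 - 3 Q$
$T{\left(X,b \right)} = \left(1 - 3 X\right)^{2}$ ($T{\left(X,b \right)} = \left(-5 - \left(-6 + 3 X\right)\right)^{2} = \left(1 - 3 X\right)^{2}$)
$\frac{T{\left(260,303 \right)}}{16683} = \frac{\left(-1 + 3 \cdot 260\right)^{2}}{16683} = \left(-1 + 780\right)^{2} \cdot \frac{1}{16683} = 779^{2} \cdot \frac{1}{16683} = 606841 \cdot \frac{1}{16683} = \frac{606841}{16683}$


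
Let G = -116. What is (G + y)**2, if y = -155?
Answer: 73441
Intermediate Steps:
(G + y)**2 = (-116 - 155)**2 = (-271)**2 = 73441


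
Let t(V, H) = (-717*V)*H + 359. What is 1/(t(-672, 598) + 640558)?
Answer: 1/288771669 ≈ 3.4629e-9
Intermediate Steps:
t(V, H) = 359 - 717*H*V (t(V, H) = -717*H*V + 359 = 359 - 717*H*V)
1/(t(-672, 598) + 640558) = 1/((359 - 717*598*(-672)) + 640558) = 1/((359 + 288130752) + 640558) = 1/(288131111 + 640558) = 1/288771669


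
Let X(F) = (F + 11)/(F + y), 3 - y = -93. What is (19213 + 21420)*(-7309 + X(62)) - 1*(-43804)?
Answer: -46913995085/158 ≈ -2.9692e+8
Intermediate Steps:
y = 96 (y = 3 - 1*(-93) = 3 + 93 = 96)
X(F) = (11 + F)/(96 + F) (X(F) = (F + 11)/(F + 96) = (11 + F)/(96 + F))
(19213 + 21420)*(-7309 + X(62)) - 1*(-43804) = (19213 + 21420)*(-7309 + (11 + 62)/(96 + 62)) - 1*(-43804) = 40633*(-7309 + 73/158) + 43804 = 40633*(-1154749/158) + 43804 = -46920916117/158 + 43804 = -46913995085/158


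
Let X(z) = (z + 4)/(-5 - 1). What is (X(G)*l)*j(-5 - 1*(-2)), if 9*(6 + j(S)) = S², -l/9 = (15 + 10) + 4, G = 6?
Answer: -2175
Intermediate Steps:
l = -261 (l = -9*((15 + 10) + 4) = -9*(25 + 4) = -9*29 = -261)
j(S) = -6 + S²/9
X(z) = -⅔ - z/6 (X(z) = (4 + z)/(-6) = (4 + z)*(-⅙) = -⅔ - z/6)
(X(G)*l)*j(-5 - 1*(-2)) = ((-⅔ - ⅙*6)*(-261))*(-6 + (-5 - 1*(-2))²/9) = ((-⅔ - 1)*(-261))*(-6 + (-5 + 2)²/9) = (-5/3*(-261))*(-6 + (⅑)*(-3)²) = 435*(-6 + (⅑)*9) = 435*(-6 + 1) = 435*(-5) = -2175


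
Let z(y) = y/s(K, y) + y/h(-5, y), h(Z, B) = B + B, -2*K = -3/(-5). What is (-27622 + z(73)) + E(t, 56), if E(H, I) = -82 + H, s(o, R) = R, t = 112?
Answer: -55181/2 ≈ -27591.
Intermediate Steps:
K = -3/10 (K = -(-3)/(2*(-5)) = -(-3)*(-1)/(2*5) = -1/2*3/5 = -3/10 ≈ -0.30000)
h(Z, B) = 2*B
z(y) = 3/2 (z(y) = y/y + y/((2*y)) = 1 + y*(1/(2*y)) = 1 + 1/2 = 3/2)
(-27622 + z(73)) + E(t, 56) = (-27622 + 3/2) + (-82 + 112) = -55241/2 + 30 = -55181/2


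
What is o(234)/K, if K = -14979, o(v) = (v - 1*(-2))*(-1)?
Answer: 236/14979 ≈ 0.015755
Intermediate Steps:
o(v) = -2 - v (o(v) = (v + 2)*(-1) = (2 + v)*(-1) = -2 - v)
o(234)/K = (-2 - 1*234)/(-14979) = (-2 - 234)*(-1/14979) = -236*(-1/14979) = 236/14979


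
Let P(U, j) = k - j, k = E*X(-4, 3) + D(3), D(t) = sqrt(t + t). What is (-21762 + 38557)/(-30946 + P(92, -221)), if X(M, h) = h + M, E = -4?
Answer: -103191839/188755967 - 3359*sqrt(6)/188755967 ≈ -0.54674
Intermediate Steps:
D(t) = sqrt(2)*sqrt(t) (D(t) = sqrt(2*t) = sqrt(2)*sqrt(t))
X(M, h) = M + h
k = 4 + sqrt(6) (k = -4*(-4 + 3) + sqrt(2)*sqrt(3) = -4*(-1) + sqrt(6) = 4 + sqrt(6) ≈ 6.4495)
P(U, j) = 4 + sqrt(6) - j (P(U, j) = (4 + sqrt(6)) - j = 4 + sqrt(6) - j)
(-21762 + 38557)/(-30946 + P(92, -221)) = (-21762 + 38557)/(-30946 + (4 + sqrt(6) - 1*(-221))) = 16795/(-30946 + (4 + sqrt(6) + 221)) = 16795/(-30946 + (225 + sqrt(6))) = 16795/(-30721 + sqrt(6))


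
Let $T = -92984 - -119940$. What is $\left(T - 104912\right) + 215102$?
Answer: $137146$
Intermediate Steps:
$T = 26956$ ($T = -92984 + 119940 = 26956$)
$\left(T - 104912\right) + 215102 = \left(26956 - 104912\right) + 215102 = -77956 + 215102 = 137146$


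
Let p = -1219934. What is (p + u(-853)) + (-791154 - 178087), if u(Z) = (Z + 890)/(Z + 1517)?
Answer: -1453612163/664 ≈ -2.1892e+6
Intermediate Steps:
u(Z) = (890 + Z)/(1517 + Z)
(p + u(-853)) + (-791154 - 178087) = (-1219934 + (890 - 853)/(1517 - 853)) + (-791154 - 178087) = (-1219934 + 37/664) - 969241 = -810036139/664 - 969241 = -1453612163/664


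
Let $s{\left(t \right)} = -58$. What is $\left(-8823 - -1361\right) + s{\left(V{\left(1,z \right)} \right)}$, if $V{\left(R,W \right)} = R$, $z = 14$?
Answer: $-7520$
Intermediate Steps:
$\left(-8823 - -1361\right) + s{\left(V{\left(1,z \right)} \right)} = \left(-8823 - -1361\right) - 58 = \left(-8823 + \left(1380 - 19\right)\right) - 58 = \left(-8823 + 1361\right) - 58 = -7462 - 58 = -7520$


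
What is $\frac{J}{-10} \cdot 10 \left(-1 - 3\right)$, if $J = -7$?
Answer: $-28$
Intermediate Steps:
$\frac{J}{-10} \cdot 10 \left(-1 - 3\right) = - \frac{7}{-10} \cdot 10 \left(-1 - 3\right) = \left(-7\right) \left(- \frac{1}{10}\right) 10 \left(-1 - 3\right) = \frac{7}{10} \cdot 10 \left(-4\right) = 7 \left(-4\right) = -28$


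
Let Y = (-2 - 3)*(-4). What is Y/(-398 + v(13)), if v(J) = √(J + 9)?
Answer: -3980/79191 - 10*√22/79191 ≈ -0.050851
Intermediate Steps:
v(J) = √(9 + J)
Y = 20 (Y = -5*(-4) = 20)
Y/(-398 + v(13)) = 20/(-398 + √(9 + 13)) = 20/(-398 + √22)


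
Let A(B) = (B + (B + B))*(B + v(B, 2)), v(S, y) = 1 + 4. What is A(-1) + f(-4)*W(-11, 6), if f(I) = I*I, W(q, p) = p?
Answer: 84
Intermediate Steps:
v(S, y) = 5
A(B) = 3*B*(5 + B) (A(B) = (B + (B + B))*(B + 5) = (B + 2*B)*(5 + B) = (3*B)*(5 + B) = 3*B*(5 + B))
f(I) = I**2
A(-1) + f(-4)*W(-11, 6) = 3*(-1)*(5 - 1) + (-4)**2*6 = 3*(-1)*4 + 16*6 = -12 + 96 = 84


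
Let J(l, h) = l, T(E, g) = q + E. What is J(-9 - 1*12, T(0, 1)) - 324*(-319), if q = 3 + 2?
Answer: 103335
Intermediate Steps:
q = 5
T(E, g) = 5 + E
J(-9 - 1*12, T(0, 1)) - 324*(-319) = (-9 - 1*12) - 324*(-319) = (-9 - 12) + 103356 = -21 + 103356 = 103335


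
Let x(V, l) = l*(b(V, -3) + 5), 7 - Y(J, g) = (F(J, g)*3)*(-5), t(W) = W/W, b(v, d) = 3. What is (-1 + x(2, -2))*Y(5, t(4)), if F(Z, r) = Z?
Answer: -1394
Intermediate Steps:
t(W) = 1
Y(J, g) = 7 + 15*J (Y(J, g) = 7 - J*3*(-5) = 7 - 3*J*(-5) = 7 - (-15)*J = 7 + 15*J)
x(V, l) = 8*l (x(V, l) = l*(3 + 5) = l*8 = 8*l)
(-1 + x(2, -2))*Y(5, t(4)) = (-1 + 8*(-2))*(7 + 15*5) = (-1 - 16)*(7 + 75) = -17*82 = -1394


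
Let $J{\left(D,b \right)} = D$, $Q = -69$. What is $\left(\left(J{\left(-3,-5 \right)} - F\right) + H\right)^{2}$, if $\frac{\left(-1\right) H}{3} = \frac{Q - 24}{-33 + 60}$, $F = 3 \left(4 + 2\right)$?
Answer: $\frac{1024}{9} \approx 113.78$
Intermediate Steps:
$F = 18$ ($F = 3 \cdot 6 = 18$)
$H = \frac{31}{3}$ ($H = - 3 \frac{-69 - 24}{-33 + 60} = - 3 \left(- \frac{93}{27}\right) = - 3 \left(\left(-93\right) \frac{1}{27}\right) = \left(-3\right) \left(- \frac{31}{9}\right) = \frac{31}{3} \approx 10.333$)
$\left(\left(J{\left(-3,-5 \right)} - F\right) + H\right)^{2} = \left(\left(-3 - 18\right) + \frac{31}{3}\right)^{2} = \left(-21 + \frac{31}{3}\right)^{2} = \left(- \frac{32}{3}\right)^{2} = \frac{1024}{9}$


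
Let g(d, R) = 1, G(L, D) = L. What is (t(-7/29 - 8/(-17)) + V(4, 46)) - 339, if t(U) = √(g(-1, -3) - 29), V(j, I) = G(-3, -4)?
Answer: -342 + 2*I*√7 ≈ -342.0 + 5.2915*I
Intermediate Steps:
V(j, I) = -3
t(U) = 2*I*√7 (t(U) = √(1 - 29) = √(-28) = 2*I*√7)
(t(-7/29 - 8/(-17)) + V(4, 46)) - 339 = (2*I*√7 - 3) - 339 = (-3 + 2*I*√7) - 339 = -342 + 2*I*√7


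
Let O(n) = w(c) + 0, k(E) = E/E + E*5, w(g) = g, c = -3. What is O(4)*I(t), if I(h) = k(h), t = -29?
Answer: 432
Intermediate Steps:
k(E) = 1 + 5*E
I(h) = 1 + 5*h
O(n) = -3 (O(n) = -3 + 0 = -3)
O(4)*I(t) = -3*(1 + 5*(-29)) = -3*(1 - 145) = -3*(-144) = 432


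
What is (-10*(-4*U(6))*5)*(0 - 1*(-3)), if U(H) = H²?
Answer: 21600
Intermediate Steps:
(-10*(-4*U(6))*5)*(0 - 1*(-3)) = (-10*(-4*6²)*5)*(0 - 1*(-3)) = (-10*(-4*36)*5)*(0 + 3) = -(-1440)*5*3 = -10*(-720)*3 = 7200*3 = 21600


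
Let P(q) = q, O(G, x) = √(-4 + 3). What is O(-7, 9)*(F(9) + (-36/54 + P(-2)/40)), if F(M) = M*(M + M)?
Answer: 9677*I/60 ≈ 161.28*I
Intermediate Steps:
O(G, x) = I (O(G, x) = √(-1) = I)
F(M) = 2*M² (F(M) = M*(2*M) = 2*M²)
O(-7, 9)*(F(9) + (-36/54 + P(-2)/40)) = I*(2*9² + (-36/54 - 2/40)) = I*(2*81 + (-36*1/54 - 2*1/40)) = I*(162 + (-⅔ - 1/20)) = I*(162 - 43/60) = I*(9677/60) = 9677*I/60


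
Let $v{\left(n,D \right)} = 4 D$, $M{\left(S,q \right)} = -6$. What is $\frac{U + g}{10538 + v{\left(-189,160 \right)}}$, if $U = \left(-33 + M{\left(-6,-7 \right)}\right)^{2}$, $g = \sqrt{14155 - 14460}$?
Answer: $\frac{169}{1242} + \frac{i \sqrt{305}}{11178} \approx 0.13607 + 0.0015624 i$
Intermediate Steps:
$g = i \sqrt{305}$ ($g = \sqrt{-305} = i \sqrt{305} \approx 17.464 i$)
$U = 1521$ ($U = \left(-33 - 6\right)^{2} = \left(-39\right)^{2} = 1521$)
$\frac{U + g}{10538 + v{\left(-189,160 \right)}} = \frac{1521 + i \sqrt{305}}{10538 + 4 \cdot 160} = \frac{1521 + i \sqrt{305}}{10538 + 640} = \frac{1521 + i \sqrt{305}}{11178} = \left(1521 + i \sqrt{305}\right) \frac{1}{11178} = \frac{169}{1242} + \frac{i \sqrt{305}}{11178}$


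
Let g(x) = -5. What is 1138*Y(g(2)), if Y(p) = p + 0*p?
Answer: -5690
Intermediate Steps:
Y(p) = p (Y(p) = p + 0 = p)
1138*Y(g(2)) = 1138*(-5) = -5690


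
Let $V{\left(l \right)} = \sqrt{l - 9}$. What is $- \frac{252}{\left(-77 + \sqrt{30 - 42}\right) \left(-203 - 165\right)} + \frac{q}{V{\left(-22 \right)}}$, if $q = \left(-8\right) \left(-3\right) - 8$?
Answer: $\frac{- 1953 i + 113344 \sqrt{31} - 2944 i \sqrt{93}}{2852 \left(2 \sqrt{3} + 77 i\right)} \approx -0.0088753 - 2.8741 i$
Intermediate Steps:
$V{\left(l \right)} = \sqrt{-9 + l}$
$q = 16$ ($q = 24 - 8 = 16$)
$- \frac{252}{\left(-77 + \sqrt{30 - 42}\right) \left(-203 - 165\right)} + \frac{q}{V{\left(-22 \right)}} = - \frac{252}{\left(-77 + \sqrt{30 - 42}\right) \left(-203 - 165\right)} + \frac{16}{\sqrt{-9 - 22}} = - \frac{252}{\left(-77 + \sqrt{-12}\right) \left(-368\right)} + \frac{16}{\sqrt{-31}} = - \frac{252}{\left(-77 + 2 i \sqrt{3}\right) \left(-368\right)} + \frac{16}{i \sqrt{31}} = - \frac{252}{28336 - 736 i \sqrt{3}} + 16 \left(- \frac{i \sqrt{31}}{31}\right) = - \frac{252}{28336 - 736 i \sqrt{3}} - \frac{16 i \sqrt{31}}{31}$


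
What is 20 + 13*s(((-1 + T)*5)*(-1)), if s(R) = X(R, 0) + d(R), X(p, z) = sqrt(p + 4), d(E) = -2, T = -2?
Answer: -6 + 13*sqrt(19) ≈ 50.666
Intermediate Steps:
X(p, z) = sqrt(4 + p)
s(R) = -2 + sqrt(4 + R) (s(R) = sqrt(4 + R) - 2 = -2 + sqrt(4 + R))
20 + 13*s(((-1 + T)*5)*(-1)) = 20 + 13*(-2 + sqrt(4 + ((-1 - 2)*5)*(-1))) = 20 + 13*(-2 + sqrt(4 - 3*5*(-1))) = 20 + 13*(-2 + sqrt(4 - 15*(-1))) = 20 + 13*(-2 + sqrt(4 + 15)) = 20 + 13*(-2 + sqrt(19)) = 20 + (-26 + 13*sqrt(19)) = -6 + 13*sqrt(19)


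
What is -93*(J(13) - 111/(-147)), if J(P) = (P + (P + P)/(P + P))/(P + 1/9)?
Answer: -490110/2891 ≈ -169.53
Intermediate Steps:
J(P) = (1 + P)/(⅑ + P) (J(P) = (P + (2*P)/((2*P)))/(P + ⅑) = (P + (2*P)*(1/(2*P)))/(⅑ + P) = (P + 1)/(⅑ + P) = (1 + P)/(⅑ + P))
-93*(J(13) - 111/(-147)) = -93*(9*(1 + 13)/(1 + 9*13) - 111/(-147)) = -93*(9*14/(1 + 117) - 111*(-1/147)) = -93*(9*14/118 + 37/49) = -93*(9*(1/118)*14 + 37/49) = -93*(63/59 + 37/49) = -93*5270/2891 = -490110/2891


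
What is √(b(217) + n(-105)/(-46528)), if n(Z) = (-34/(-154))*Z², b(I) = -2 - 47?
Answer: I*√200767619899/63976 ≈ 7.0037*I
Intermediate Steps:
b(I) = -49
n(Z) = 17*Z²/77 (n(Z) = (-34*(-1/154))*Z² = 17*Z²/77)
√(b(217) + n(-105)/(-46528)) = √(-49 + ((17/77)*(-105)²)/(-46528)) = √(-49 + ((17/77)*11025)*(-1/46528)) = √(-49 + (26775/11)*(-1/46528)) = √(-49 - 26775/511808) = √(-25105367/511808) = I*√200767619899/63976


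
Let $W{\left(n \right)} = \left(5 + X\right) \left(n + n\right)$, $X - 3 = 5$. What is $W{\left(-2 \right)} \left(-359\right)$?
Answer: $18668$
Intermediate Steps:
$X = 8$ ($X = 3 + 5 = 8$)
$W{\left(n \right)} = 26 n$ ($W{\left(n \right)} = \left(5 + 8\right) \left(n + n\right) = 13 \cdot 2 n = 26 n$)
$W{\left(-2 \right)} \left(-359\right) = 26 \left(-2\right) \left(-359\right) = \left(-52\right) \left(-359\right) = 18668$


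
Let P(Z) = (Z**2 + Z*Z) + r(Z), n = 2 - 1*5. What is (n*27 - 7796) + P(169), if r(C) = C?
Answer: 49414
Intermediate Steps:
n = -3 (n = 2 - 5 = -3)
P(Z) = Z + 2*Z**2 (P(Z) = (Z**2 + Z*Z) + Z = (Z**2 + Z**2) + Z = 2*Z**2 + Z = Z + 2*Z**2)
(n*27 - 7796) + P(169) = (-3*27 - 7796) + 169*(1 + 2*169) = (-81 - 7796) + 169*(1 + 338) = -7877 + 169*339 = -7877 + 57291 = 49414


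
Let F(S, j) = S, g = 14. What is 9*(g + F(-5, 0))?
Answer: 81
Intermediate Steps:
9*(g + F(-5, 0)) = 9*(14 - 5) = 9*9 = 81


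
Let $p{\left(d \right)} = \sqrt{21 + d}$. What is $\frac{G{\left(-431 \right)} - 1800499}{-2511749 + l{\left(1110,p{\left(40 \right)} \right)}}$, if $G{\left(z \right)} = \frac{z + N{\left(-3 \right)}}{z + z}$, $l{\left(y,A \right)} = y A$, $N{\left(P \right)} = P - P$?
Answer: $\frac{9044800613753}{12617615761802} + \frac{1998553335 \sqrt{61}}{6308807880901} \approx 0.71931$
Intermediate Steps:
$N{\left(P \right)} = 0$
$l{\left(y,A \right)} = A y$
$G{\left(z \right)} = \frac{1}{2}$ ($G{\left(z \right)} = \frac{z + 0}{z + z} = \frac{z}{2 z} = z \frac{1}{2 z} = \frac{1}{2}$)
$\frac{G{\left(-431 \right)} - 1800499}{-2511749 + l{\left(1110,p{\left(40 \right)} \right)}} = \frac{\frac{1}{2} - 1800499}{-2511749 + \sqrt{21 + 40} \cdot 1110} = - \frac{3600997}{2 \left(-2511749 + \sqrt{61} \cdot 1110\right)} = - \frac{3600997}{2 \left(-2511749 + 1110 \sqrt{61}\right)}$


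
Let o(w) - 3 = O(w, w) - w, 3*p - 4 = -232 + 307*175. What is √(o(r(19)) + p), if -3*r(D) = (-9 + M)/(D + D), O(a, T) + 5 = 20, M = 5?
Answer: √57995619/57 ≈ 133.60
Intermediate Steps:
p = 53497/3 (p = 4/3 + (-232 + 307*175)/3 = 4/3 + (-232 + 53725)/3 = 4/3 + (⅓)*53493 = 4/3 + 17831 = 53497/3 ≈ 17832.)
O(a, T) = 15 (O(a, T) = -5 + 20 = 15)
r(D) = 2/(3*D) (r(D) = -(-9 + 5)/(3*(D + D)) = -(-4)/(3*(2*D)) = -(-4)*1/(2*D)/3 = -(-2)/(3*D) = 2/(3*D))
o(w) = 18 - w (o(w) = 3 + (15 - w) = 18 - w)
√(o(r(19)) + p) = √((18 - 2/(3*19)) + 53497/3) = √((18 - 1*2/57) + 53497/3) = √((18 - 2/57) + 53497/3) = √(1024/57 + 53497/3) = √(1017467/57) = √57995619/57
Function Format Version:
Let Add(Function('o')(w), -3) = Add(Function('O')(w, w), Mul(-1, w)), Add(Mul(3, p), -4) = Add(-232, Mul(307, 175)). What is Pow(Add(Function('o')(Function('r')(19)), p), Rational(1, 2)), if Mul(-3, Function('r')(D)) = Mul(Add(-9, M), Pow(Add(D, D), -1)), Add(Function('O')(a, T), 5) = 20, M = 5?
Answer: Mul(Rational(1, 57), Pow(57995619, Rational(1, 2))) ≈ 133.60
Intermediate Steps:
p = Rational(53497, 3) (p = Add(Rational(4, 3), Mul(Rational(1, 3), Add(-232, Mul(307, 175)))) = Add(Rational(4, 3), Mul(Rational(1, 3), Add(-232, 53725))) = Add(Rational(4, 3), Mul(Rational(1, 3), 53493)) = Add(Rational(4, 3), 17831) = Rational(53497, 3) ≈ 17832.)
Function('O')(a, T) = 15 (Function('O')(a, T) = Add(-5, 20) = 15)
Function('r')(D) = Mul(Rational(2, 3), Pow(D, -1)) (Function('r')(D) = Mul(Rational(-1, 3), Mul(Add(-9, 5), Pow(Add(D, D), -1))) = Mul(Rational(-1, 3), Mul(-4, Pow(Mul(2, D), -1))) = Mul(Rational(-1, 3), Mul(-4, Mul(Rational(1, 2), Pow(D, -1)))) = Mul(Rational(-1, 3), Mul(-2, Pow(D, -1))) = Mul(Rational(2, 3), Pow(D, -1)))
Function('o')(w) = Add(18, Mul(-1, w)) (Function('o')(w) = Add(3, Add(15, Mul(-1, w))) = Add(18, Mul(-1, w)))
Pow(Add(Function('o')(Function('r')(19)), p), Rational(1, 2)) = Pow(Add(Add(18, Mul(-1, Mul(Rational(2, 3), Pow(19, -1)))), Rational(53497, 3)), Rational(1, 2)) = Pow(Add(Add(18, Mul(-1, Mul(Rational(2, 3), Rational(1, 19)))), Rational(53497, 3)), Rational(1, 2)) = Pow(Add(Add(18, Mul(-1, Rational(2, 57))), Rational(53497, 3)), Rational(1, 2)) = Pow(Add(Add(18, Rational(-2, 57)), Rational(53497, 3)), Rational(1, 2)) = Pow(Add(Rational(1024, 57), Rational(53497, 3)), Rational(1, 2)) = Pow(Rational(1017467, 57), Rational(1, 2)) = Mul(Rational(1, 57), Pow(57995619, Rational(1, 2)))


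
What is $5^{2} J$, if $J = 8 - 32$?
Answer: $-600$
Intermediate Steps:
$J = -24$
$5^{2} J = 5^{2} \left(-24\right) = 25 \left(-24\right) = -600$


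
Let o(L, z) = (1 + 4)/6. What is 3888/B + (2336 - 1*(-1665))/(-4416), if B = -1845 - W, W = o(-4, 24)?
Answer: -147327523/48907200 ≈ -3.0124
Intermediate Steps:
o(L, z) = ⅚ (o(L, z) = (⅙)*5 = ⅚)
W = ⅚ ≈ 0.83333
B = -11075/6 (B = -1845 - 1*⅚ = -1845 - ⅚ = -11075/6 ≈ -1845.8)
3888/B + (2336 - 1*(-1665))/(-4416) = 3888/(-11075/6) + (2336 - 1*(-1665))/(-4416) = 3888*(-6/11075) + (2336 + 1665)*(-1/4416) = -23328/11075 + 4001*(-1/4416) = -23328/11075 - 4001/4416 = -147327523/48907200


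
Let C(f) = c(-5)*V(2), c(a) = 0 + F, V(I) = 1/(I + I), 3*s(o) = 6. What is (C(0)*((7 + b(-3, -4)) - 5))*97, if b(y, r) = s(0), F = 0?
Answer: 0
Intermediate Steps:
s(o) = 2 (s(o) = (1/3)*6 = 2)
V(I) = 1/(2*I)
b(y, r) = 2
c(a) = 0 (c(a) = 0 + 0 = 0)
C(f) = 0 (C(f) = 0*((1/2)/2) = 0*((1/2)*(1/2)) = 0*(1/4) = 0)
(C(0)*((7 + b(-3, -4)) - 5))*97 = (0*((7 + 2) - 5))*97 = (0*(9 - 5))*97 = (0*4)*97 = 0*97 = 0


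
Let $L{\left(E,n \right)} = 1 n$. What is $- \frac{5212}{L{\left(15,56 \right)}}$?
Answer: $- \frac{1303}{14} \approx -93.071$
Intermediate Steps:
$L{\left(E,n \right)} = n$
$- \frac{5212}{L{\left(15,56 \right)}} = - \frac{5212}{56} = \left(-5212\right) \frac{1}{56} = - \frac{1303}{14}$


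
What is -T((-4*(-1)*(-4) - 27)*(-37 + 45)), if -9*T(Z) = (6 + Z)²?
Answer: 114244/9 ≈ 12694.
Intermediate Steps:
T(Z) = -(6 + Z)²/9
-T((-4*(-1)*(-4) - 27)*(-37 + 45)) = -(-1)*(6 + (-4*(-1)*(-4) - 27)*(-37 + 45))²/9 = -(-1)*(6 + (4*(-4) - 27)*8)²/9 = -(-1)*(6 + (-16 - 27)*8)²/9 = -(-1)*(6 - 43*8)²/9 = -(-1)*(6 - 344)²/9 = -(-1)*(-338)²/9 = -(-1)*114244/9 = -1*(-114244/9) = 114244/9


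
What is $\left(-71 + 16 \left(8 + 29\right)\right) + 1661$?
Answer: $2182$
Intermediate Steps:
$\left(-71 + 16 \left(8 + 29\right)\right) + 1661 = \left(-71 + 16 \cdot 37\right) + 1661 = \left(-71 + 592\right) + 1661 = 521 + 1661 = 2182$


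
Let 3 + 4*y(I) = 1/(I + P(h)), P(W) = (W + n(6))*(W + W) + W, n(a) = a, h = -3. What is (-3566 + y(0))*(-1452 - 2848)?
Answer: 322078600/21 ≈ 1.5337e+7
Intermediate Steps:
P(W) = W + 2*W*(6 + W) (P(W) = (W + 6)*(W + W) + W = (6 + W)*(2*W) + W = 2*W*(6 + W) + W = W + 2*W*(6 + W))
y(I) = -¾ + 1/(4*(-21 + I)) (y(I) = -¾ + 1/(4*(I - 3*(13 + 2*(-3)))) = -¾ + 1/(4*(I - 3*(13 - 6))) = -¾ + 1/(4*(I - 3*7)) = -¾ + 1/(4*(I - 21)) = -¾ + 1/(4*(-21 + I)))
(-3566 + y(0))*(-1452 - 2848) = (-3566 + (64 - 3*0)/(4*(-21 + 0)))*(-1452 - 2848) = (-3566 + (¼)*(64 + 0)/(-21))*(-4300) = (-3566 + (¼)*(-1/21)*64)*(-4300) = (-3566 - 16/21)*(-4300) = -74902/21*(-4300) = 322078600/21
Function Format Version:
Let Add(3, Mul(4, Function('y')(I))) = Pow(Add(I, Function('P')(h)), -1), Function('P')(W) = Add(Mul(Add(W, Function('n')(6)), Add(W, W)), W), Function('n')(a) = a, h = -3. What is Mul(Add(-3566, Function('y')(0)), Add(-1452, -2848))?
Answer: Rational(322078600, 21) ≈ 1.5337e+7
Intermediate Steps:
Function('P')(W) = Add(W, Mul(2, W, Add(6, W))) (Function('P')(W) = Add(Mul(Add(W, 6), Add(W, W)), W) = Add(Mul(Add(6, W), Mul(2, W)), W) = Add(Mul(2, W, Add(6, W)), W) = Add(W, Mul(2, W, Add(6, W))))
Function('y')(I) = Add(Rational(-3, 4), Mul(Rational(1, 4), Pow(Add(-21, I), -1))) (Function('y')(I) = Add(Rational(-3, 4), Mul(Rational(1, 4), Pow(Add(I, Mul(-3, Add(13, Mul(2, -3)))), -1))) = Add(Rational(-3, 4), Mul(Rational(1, 4), Pow(Add(I, Mul(-3, Add(13, -6))), -1))) = Add(Rational(-3, 4), Mul(Rational(1, 4), Pow(Add(I, Mul(-3, 7)), -1))) = Add(Rational(-3, 4), Mul(Rational(1, 4), Pow(Add(I, -21), -1))) = Add(Rational(-3, 4), Mul(Rational(1, 4), Pow(Add(-21, I), -1))))
Mul(Add(-3566, Function('y')(0)), Add(-1452, -2848)) = Mul(Add(-3566, Mul(Rational(1, 4), Pow(Add(-21, 0), -1), Add(64, Mul(-3, 0)))), Add(-1452, -2848)) = Mul(Add(-3566, Mul(Rational(1, 4), Pow(-21, -1), Add(64, 0))), -4300) = Mul(Add(-3566, Mul(Rational(1, 4), Rational(-1, 21), 64)), -4300) = Mul(Add(-3566, Rational(-16, 21)), -4300) = Mul(Rational(-74902, 21), -4300) = Rational(322078600, 21)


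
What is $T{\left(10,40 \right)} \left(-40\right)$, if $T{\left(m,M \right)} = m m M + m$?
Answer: $-160400$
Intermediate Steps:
$T{\left(m,M \right)} = m + M m^{2}$ ($T{\left(m,M \right)} = m^{2} M + m = M m^{2} + m = m + M m^{2}$)
$T{\left(10,40 \right)} \left(-40\right) = 10 \left(1 + 40 \cdot 10\right) \left(-40\right) = 10 \left(1 + 400\right) \left(-40\right) = 10 \cdot 401 \left(-40\right) = 4010 \left(-40\right) = -160400$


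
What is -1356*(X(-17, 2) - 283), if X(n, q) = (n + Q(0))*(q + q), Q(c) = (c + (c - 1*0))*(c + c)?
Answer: 475956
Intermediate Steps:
Q(c) = 4*c² (Q(c) = (c + (c + 0))*(2*c) = (c + c)*(2*c) = (2*c)*(2*c) = 4*c²)
X(n, q) = 2*n*q (X(n, q) = (n + 4*0²)*(q + q) = (n + 4*0)*(2*q) = (n + 0)*(2*q) = n*(2*q) = 2*n*q)
-1356*(X(-17, 2) - 283) = -1356*(2*(-17)*2 - 283) = -1356*(-68 - 283) = -1356*(-351) = 475956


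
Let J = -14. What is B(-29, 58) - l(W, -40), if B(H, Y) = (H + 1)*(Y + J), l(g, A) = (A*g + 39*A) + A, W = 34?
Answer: 1728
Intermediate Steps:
l(g, A) = 40*A + A*g (l(g, A) = (39*A + A*g) + A = 40*A + A*g)
B(H, Y) = (1 + H)*(-14 + Y) (B(H, Y) = (H + 1)*(Y - 14) = (1 + H)*(-14 + Y))
B(-29, 58) - l(W, -40) = (-14 + 58 - 14*(-29) - 29*58) - (-40)*(40 + 34) = (-14 + 58 + 406 - 1682) - (-40)*74 = -1232 - 1*(-2960) = -1232 + 2960 = 1728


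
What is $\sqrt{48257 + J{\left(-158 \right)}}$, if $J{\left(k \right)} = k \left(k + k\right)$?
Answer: $\sqrt{98185} \approx 313.34$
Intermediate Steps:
$J{\left(k \right)} = 2 k^{2}$ ($J{\left(k \right)} = k 2 k = 2 k^{2}$)
$\sqrt{48257 + J{\left(-158 \right)}} = \sqrt{48257 + 2 \left(-158\right)^{2}} = \sqrt{48257 + 2 \cdot 24964} = \sqrt{48257 + 49928} = \sqrt{98185}$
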